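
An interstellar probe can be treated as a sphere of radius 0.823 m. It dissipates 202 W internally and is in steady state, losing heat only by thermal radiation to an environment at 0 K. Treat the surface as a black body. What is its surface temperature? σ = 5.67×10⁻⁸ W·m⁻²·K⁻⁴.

Steady state: internal power = radiated power, P = εσA T⁴.
Radiating area A = 4πr² = 8.512 m².
T⁴ = P/(εσA) = 202/(1.0·5.67×10⁻⁸·8.512) = 4.186×10⁸ K⁴.
T = (4.186×10⁸)^(1/4).

T ≈ 143 K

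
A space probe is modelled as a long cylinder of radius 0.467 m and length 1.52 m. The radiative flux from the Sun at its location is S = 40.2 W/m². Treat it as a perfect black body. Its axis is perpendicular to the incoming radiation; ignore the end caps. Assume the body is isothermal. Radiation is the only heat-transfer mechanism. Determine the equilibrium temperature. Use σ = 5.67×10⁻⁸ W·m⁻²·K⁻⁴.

At equilibrium, absorbed power = emitted power.
Absorbing cross-section = 2rL = 1.420 m²; emitting surface = 2πrL = 4.460 m² (ratio π).
S·A_cross = εσ·A_surf·T⁴  ⇒  T⁴ = S/(πσ).
T⁴ = 1.00·40.2/(π·5.67×10⁻⁸) = 2.257×10⁸ K⁴.
T = (2.257×10⁸)^(1/4).

T ≈ 123 K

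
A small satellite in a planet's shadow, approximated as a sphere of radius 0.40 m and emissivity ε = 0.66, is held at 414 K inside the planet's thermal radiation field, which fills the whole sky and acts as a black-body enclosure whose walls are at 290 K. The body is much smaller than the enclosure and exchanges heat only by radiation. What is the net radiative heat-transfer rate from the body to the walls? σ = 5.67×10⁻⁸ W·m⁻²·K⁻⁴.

For a small grey body in a large enclosure: P_net = εσA(T_body⁴ − T_wall⁴).
A = 4πr² = 2.011 m²; T_body⁴ − T_wall⁴ = 2.938×10¹⁰ − 7.073×10⁹ = 2.230×10¹⁰ K⁴.
|P_net| = 0.66·5.67×10⁻⁸·2.011·2.230×10¹⁰.

P_net ≈ 1680 W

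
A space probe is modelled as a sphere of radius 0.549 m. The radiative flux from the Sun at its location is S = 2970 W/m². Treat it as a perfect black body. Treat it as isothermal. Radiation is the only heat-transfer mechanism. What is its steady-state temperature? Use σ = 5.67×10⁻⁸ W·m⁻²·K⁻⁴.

At equilibrium, absorbed power = emitted power.
Absorbing cross-section = πr² = 0.9469 m²; emitting surface = 4πr² = 3.788 m² (ratio 4).
S·A_cross = εσ·A_surf·T⁴  ⇒  T⁴ = S/(4σ).
T⁴ = 1.00·2970/(4·5.67×10⁻⁸) = 1.310×10¹⁰ K⁴.
T = (1.310×10¹⁰)^(1/4).

T ≈ 338 K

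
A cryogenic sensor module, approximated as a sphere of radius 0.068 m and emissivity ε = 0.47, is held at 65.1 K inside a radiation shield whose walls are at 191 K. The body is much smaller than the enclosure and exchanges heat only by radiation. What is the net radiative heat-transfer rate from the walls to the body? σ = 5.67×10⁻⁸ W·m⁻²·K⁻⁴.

P_net ≈ 2.03 W

For a small grey body in a large enclosure: P_net = εσA(T_body⁴ − T_wall⁴).
A = 4πr² = 0.05811 m²; T_body⁴ − T_wall⁴ = 1.796×10⁷ − 1.331×10⁹ = -1.313×10⁹ K⁴.
|P_net| = 0.47·5.67×10⁻⁸·0.05811·1.313×10⁹.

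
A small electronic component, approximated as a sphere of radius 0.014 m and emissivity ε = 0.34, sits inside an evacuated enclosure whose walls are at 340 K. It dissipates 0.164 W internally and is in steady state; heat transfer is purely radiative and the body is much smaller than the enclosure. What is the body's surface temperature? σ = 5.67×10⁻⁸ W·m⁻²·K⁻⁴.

T ≈ 360 K

For a small grey body in a large enclosure, net radiated power = εσA(T⁴ − T_w⁴).
Steady state: P = εσA(T⁴ − T_w⁴) with A = 4πr² = 0.002463 m².
T⁴ = P/(εσA) + T_w⁴ = 0.164/(0.34·5.67×10⁻⁸·0.002463) + (340)⁴
    = 3.454×10⁹ + 1.336×10¹⁰ = 1.682×10¹⁰ K⁴.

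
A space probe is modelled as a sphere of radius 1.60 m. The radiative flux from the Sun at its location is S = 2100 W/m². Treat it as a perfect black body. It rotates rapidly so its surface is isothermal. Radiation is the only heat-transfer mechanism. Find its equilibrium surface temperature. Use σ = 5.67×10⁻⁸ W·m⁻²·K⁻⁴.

T ≈ 310 K

At equilibrium, absorbed power = emitted power.
Absorbing cross-section = πr² = 8.042 m²; emitting surface = 4πr² = 32.17 m² (ratio 4).
S·A_cross = εσ·A_surf·T⁴  ⇒  T⁴ = S/(4σ).
T⁴ = 1.00·2100/(4·5.67×10⁻⁸) = 9.259×10⁹ K⁴.
T = (9.259×10⁹)^(1/4).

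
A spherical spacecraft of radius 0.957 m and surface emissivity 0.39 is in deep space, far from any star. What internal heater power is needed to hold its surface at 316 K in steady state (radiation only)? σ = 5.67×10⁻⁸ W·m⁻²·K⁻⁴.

P ≈ 2540 W

P = εσ·4πr²·T⁴.
4πr² = 11.51 m²; T⁴ = 9.971×10⁹ K⁴.
P = 0.39·5.67×10⁻⁸·11.51·9.971×10⁹.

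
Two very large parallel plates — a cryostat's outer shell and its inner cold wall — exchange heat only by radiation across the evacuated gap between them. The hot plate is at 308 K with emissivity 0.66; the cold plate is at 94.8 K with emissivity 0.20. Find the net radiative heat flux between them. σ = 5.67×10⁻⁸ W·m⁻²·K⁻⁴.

For two infinite grey parallel plates, q = σ(T₁⁴ − T₂⁴)/(1/ε₁ + 1/ε₂ − 1).
T₁⁴ − T₂⁴ = 8.999×10⁹ − 8.077×10⁷ = 8.918×10⁹ K⁴.
1/ε₁ + 1/ε₂ − 1 = 1.515 + 5.000 − 1 = 5.515.
q = 5.67×10⁻⁸ × 8.918×10⁹ / 5.515.

q ≈ 91.7 W/m²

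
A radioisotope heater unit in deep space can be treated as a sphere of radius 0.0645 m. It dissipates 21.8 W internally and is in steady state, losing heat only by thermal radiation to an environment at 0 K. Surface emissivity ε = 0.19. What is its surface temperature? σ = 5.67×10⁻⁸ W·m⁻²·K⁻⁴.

Steady state: internal power = radiated power, P = εσA T⁴.
Radiating area A = 4πr² = 0.05228 m².
T⁴ = P/(εσA) = 21.8/(0.19·5.67×10⁻⁸·0.05228) = 3.871×10¹⁰ K⁴.
T = (3.871×10¹⁰)^(1/4).

T ≈ 444 K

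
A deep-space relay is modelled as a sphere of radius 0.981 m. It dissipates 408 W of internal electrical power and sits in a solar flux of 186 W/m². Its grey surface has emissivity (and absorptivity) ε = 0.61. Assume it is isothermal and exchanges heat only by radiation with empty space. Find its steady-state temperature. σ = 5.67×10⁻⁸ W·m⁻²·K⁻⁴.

At steady state, absorbed solar power + internal power = radiated power.
Absorbed: α·S·A_cross = 0.61·186·3.023 = 343.0 W (cross-section πr²).
Total input = 343.0 + 408 = 751.0 W.
Radiated: εσ·A_surf·T⁴ with A_surf = 4πr² = 12.09 m².
T⁴ = 751.0/(0.61·5.67×10⁻⁸·12.09) = 1.796×10⁹ K⁴.

T ≈ 206 K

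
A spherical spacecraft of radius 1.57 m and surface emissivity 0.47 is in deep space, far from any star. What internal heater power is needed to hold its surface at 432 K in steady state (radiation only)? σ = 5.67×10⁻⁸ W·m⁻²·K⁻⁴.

P ≈ 28700 W

P = εσ·4πr²·T⁴.
4πr² = 30.97 m²; T⁴ = 3.483×10¹⁰ K⁴.
P = 0.47·5.67×10⁻⁸·30.97·3.483×10¹⁰.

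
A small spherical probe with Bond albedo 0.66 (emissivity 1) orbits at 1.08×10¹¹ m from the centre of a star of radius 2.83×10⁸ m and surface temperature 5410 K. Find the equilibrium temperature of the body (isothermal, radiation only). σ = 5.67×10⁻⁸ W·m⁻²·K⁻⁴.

The star's surface emits σT_*⁴; at distance d the flux is S = σT_*⁴(R_*/d)².
S = 5.67×10⁻⁸·(5410)⁴·(2.83×10⁸/1.08×10¹¹)² = 333.5 W/m².
For an isothermal sphere T⁴ = (1−a)S/(4σ) = 5.000×10⁸ K⁴.

T ≈ 150 K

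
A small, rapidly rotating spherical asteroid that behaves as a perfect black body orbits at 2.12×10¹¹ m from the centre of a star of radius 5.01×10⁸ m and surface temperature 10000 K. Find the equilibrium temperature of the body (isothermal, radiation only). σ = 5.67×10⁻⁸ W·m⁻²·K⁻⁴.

The star's surface emits σT_*⁴; at distance d the flux is S = σT_*⁴(R_*/d)².
S = 5.67×10⁻⁸·(10000)⁴·(5.01×10⁸/2.12×10¹¹)² = 3167 W/m².
For an isothermal sphere T⁴ = (1−a)S/(4σ) = 1.396×10¹⁰ K⁴.

T ≈ 344 K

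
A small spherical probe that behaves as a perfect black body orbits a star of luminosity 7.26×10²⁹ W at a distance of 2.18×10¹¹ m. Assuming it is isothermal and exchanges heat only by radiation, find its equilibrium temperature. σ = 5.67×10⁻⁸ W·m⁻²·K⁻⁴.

First find the stellar flux at distance d: S = L/(4πd²) = 7.26×10²⁹/(4π·(2.18×10¹¹)²) = 1.216×10⁶ W/m².
For an isothermal sphere, absorbed (1−a)S·πr² = emitted σ·4πr²·T⁴, so T⁴ = (1−a)S/(4σ).
T⁴ = 1.00·1.216×10⁶/(4·5.67×10⁻⁸) = 5.360×10¹² K⁴.

T ≈ 1520 K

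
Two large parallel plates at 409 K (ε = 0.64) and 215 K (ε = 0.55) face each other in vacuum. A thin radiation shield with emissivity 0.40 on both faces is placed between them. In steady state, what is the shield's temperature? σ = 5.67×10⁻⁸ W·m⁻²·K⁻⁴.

T_s ≈ 353 K

In steady state the net flux on the hot side equals that on the cold side.
σ(T₁⁴−T_s⁴)/D₁ = σ(T_s⁴−T₂⁴)/D₂, with D₁ = 1/ε₁+1/ε_s−1 = 3.062, D₂ = 1/ε_s+1/ε₂−1 = 3.318.
Solve for T_s⁴: T_s⁴ = (D₂·T₁⁴ + D₁·T₂⁴)/(D₁+D₂) = 1.558×10¹⁰ K⁴.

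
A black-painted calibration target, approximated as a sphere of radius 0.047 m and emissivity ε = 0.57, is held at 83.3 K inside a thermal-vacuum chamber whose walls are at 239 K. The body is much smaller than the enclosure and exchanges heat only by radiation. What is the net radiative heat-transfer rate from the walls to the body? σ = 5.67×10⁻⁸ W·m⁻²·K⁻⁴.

P_net ≈ 2.88 W

For a small grey body in a large enclosure: P_net = εσA(T_body⁴ − T_wall⁴).
A = 4πr² = 0.02776 m²; T_body⁴ − T_wall⁴ = 4.815×10⁷ − 3.263×10⁹ = -3.215×10⁹ K⁴.
|P_net| = 0.57·5.67×10⁻⁸·0.02776·3.215×10⁹.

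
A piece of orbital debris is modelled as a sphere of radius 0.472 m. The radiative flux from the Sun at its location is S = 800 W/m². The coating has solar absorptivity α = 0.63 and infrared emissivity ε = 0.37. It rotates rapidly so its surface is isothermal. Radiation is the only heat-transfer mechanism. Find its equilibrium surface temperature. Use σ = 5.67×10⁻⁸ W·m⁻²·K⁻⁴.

At equilibrium, absorbed power = emitted power.
Absorbing cross-section = πr² = 0.6999 m²; emitting surface = 4πr² = 2.800 m² (ratio 4).
αS·A_cross = εσ·A_surf·T⁴  ⇒  T⁴ = αS/(ε·4σ).
T⁴ = 0.630·800/(0.37·4·5.67×10⁻⁸) = 6.006×10⁹ K⁴.
T = (6.006×10⁹)^(1/4).

T ≈ 278 K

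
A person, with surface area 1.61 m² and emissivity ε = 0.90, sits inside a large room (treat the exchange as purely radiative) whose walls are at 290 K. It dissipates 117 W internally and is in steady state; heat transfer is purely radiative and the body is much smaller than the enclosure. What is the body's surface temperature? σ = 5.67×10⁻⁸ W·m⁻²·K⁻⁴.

T ≈ 304 K

For a small grey body in a large enclosure, net radiated power = εσA(T⁴ − T_w⁴).
Steady state: P = εσA(T⁴ − T_w⁴) with A = 1.61 m².
T⁴ = P/(εσA) + T_w⁴ = 117/(0.90·5.67×10⁻⁸·1.610) + (290)⁴
    = 1.424×10⁹ + 7.073×10⁹ = 8.497×10⁹ K⁴.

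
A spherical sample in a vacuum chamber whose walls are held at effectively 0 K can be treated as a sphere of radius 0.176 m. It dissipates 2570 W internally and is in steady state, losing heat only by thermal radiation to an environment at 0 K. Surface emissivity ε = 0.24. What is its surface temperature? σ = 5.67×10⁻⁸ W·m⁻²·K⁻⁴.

T ≈ 835 K

Steady state: internal power = radiated power, P = εσA T⁴.
Radiating area A = 4πr² = 0.3893 m².
T⁴ = P/(εσA) = 2570/(0.24·5.67×10⁻⁸·0.3893) = 4.852×10¹¹ K⁴.
T = (4.852×10¹¹)^(1/4).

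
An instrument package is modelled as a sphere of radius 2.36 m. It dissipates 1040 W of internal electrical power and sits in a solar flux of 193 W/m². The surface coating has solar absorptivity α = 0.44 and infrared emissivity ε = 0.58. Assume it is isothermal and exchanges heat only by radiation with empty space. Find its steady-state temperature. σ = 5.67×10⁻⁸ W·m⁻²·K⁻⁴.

T ≈ 182 K

At steady state, absorbed solar power + internal power = radiated power.
Absorbed: α·S·A_cross = 0.44·193·17.50 = 1486 W (cross-section πr²).
Total input = 1486 + 1040 = 2526 W.
Radiated: εσ·A_surf·T⁴ with A_surf = 4πr² = 69.99 m².
T⁴ = 2526/(0.58·5.67×10⁻⁸·69.99) = 1.097×10⁹ K⁴.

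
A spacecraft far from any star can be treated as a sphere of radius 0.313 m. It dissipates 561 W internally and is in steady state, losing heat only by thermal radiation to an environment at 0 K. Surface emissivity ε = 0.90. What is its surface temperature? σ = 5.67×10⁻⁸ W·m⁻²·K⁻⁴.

Steady state: internal power = radiated power, P = εσA T⁴.
Radiating area A = 4πr² = 1.231 m².
T⁴ = P/(εσA) = 561/(0.90·5.67×10⁻⁸·1.231) = 8.930×10⁹ K⁴.
T = (8.930×10⁹)^(1/4).

T ≈ 307 K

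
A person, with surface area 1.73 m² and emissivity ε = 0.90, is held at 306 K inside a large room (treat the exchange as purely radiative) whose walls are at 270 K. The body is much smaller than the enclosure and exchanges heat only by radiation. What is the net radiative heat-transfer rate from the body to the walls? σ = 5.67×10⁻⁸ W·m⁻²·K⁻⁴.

P_net ≈ 305 W

For a small grey body in a large enclosure: P_net = εσA(T_body⁴ − T_wall⁴).
A = 1.73 m²; T_body⁴ − T_wall⁴ = 8.768×10⁹ − 5.314×10⁹ = 3.453×10⁹ K⁴.
|P_net| = 0.90·5.67×10⁻⁸·1.730·3.453×10⁹.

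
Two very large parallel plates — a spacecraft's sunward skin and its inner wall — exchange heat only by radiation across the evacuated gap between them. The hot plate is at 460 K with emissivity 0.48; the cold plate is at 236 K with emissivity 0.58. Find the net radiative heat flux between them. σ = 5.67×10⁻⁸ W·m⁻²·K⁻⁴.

q ≈ 842 W/m²

For two infinite grey parallel plates, q = σ(T₁⁴ − T₂⁴)/(1/ε₁ + 1/ε₂ − 1).
T₁⁴ − T₂⁴ = 4.477×10¹⁰ − 3.102×10⁹ = 4.167×10¹⁰ K⁴.
1/ε₁ + 1/ε₂ − 1 = 2.083 + 1.724 − 1 = 2.807.
q = 5.67×10⁻⁸ × 4.167×10¹⁰ / 2.807.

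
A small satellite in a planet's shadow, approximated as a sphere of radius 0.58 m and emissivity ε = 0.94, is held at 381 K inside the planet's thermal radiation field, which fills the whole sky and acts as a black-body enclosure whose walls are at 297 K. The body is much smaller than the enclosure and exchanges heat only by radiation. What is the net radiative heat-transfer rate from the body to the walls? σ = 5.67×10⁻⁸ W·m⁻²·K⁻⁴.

For a small grey body in a large enclosure: P_net = εσA(T_body⁴ − T_wall⁴).
A = 4πr² = 4.227 m²; T_body⁴ − T_wall⁴ = 2.107×10¹⁰ − 7.781×10⁹ = 1.329×10¹⁰ K⁴.
|P_net| = 0.94·5.67×10⁻⁸·4.227·1.329×10¹⁰.

P_net ≈ 2990 W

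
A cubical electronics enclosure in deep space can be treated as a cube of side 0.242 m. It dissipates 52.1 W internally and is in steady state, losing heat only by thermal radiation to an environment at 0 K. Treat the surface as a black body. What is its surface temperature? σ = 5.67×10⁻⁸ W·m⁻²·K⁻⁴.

Steady state: internal power = radiated power, P = εσA T⁴.
Radiating area A = 6L² = 0.3514 m².
T⁴ = P/(εσA) = 52.1/(1.0·5.67×10⁻⁸·0.3514) = 2.615×10⁹ K⁴.
T = (2.615×10⁹)^(1/4).

T ≈ 226 K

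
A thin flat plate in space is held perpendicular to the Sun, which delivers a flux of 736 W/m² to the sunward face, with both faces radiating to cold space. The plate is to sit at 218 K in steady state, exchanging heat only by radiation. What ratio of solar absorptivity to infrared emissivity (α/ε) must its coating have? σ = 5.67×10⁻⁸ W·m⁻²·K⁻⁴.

α/ε ≈ 0.348

Balance: αS·A = εσ·2A·T⁴ ⇒ α/ε = 2σT⁴/S.
α/ε = 2·5.67×10⁻⁸·(218)⁴/736 = 2·5.67×10⁻⁸·2.259×10⁹/736.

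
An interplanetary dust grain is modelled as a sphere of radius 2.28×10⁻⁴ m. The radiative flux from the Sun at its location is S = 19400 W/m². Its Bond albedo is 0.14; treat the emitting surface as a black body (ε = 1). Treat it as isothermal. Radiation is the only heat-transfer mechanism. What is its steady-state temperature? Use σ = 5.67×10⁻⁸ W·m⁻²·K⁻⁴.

At equilibrium, absorbed power = emitted power.
Absorbing cross-section = πr² = 1.633×10⁻⁷ m²; emitting surface = 4πr² = 6.533×10⁻⁷ m² (ratio 4).
(1−a)S·A_cross = εσ·A_surf·T⁴  ⇒  T⁴ = (1−a)S/(4σ).
T⁴ = 0.860·19400/(4·5.67×10⁻⁸) = 7.356×10¹⁰ K⁴.
T = (7.356×10¹⁰)^(1/4).

T ≈ 521 K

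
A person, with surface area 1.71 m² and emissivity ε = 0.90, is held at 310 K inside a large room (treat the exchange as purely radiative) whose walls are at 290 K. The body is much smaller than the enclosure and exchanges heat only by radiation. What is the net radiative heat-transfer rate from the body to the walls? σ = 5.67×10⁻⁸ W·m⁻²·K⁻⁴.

For a small grey body in a large enclosure: P_net = εσA(T_body⁴ − T_wall⁴).
A = 1.71 m²; T_body⁴ − T_wall⁴ = 9.235×10⁹ − 7.073×10⁹ = 2.162×10⁹ K⁴.
|P_net| = 0.90·5.67×10⁻⁸·1.710·2.162×10⁹.

P_net ≈ 189 W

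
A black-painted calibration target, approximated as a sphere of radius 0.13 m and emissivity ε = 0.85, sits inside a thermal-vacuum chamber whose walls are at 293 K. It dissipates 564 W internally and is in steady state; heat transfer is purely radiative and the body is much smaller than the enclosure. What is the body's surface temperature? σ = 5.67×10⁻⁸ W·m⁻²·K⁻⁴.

T ≈ 500 K

For a small grey body in a large enclosure, net radiated power = εσA(T⁴ − T_w⁴).
Steady state: P = εσA(T⁴ − T_w⁴) with A = 4πr² = 0.2124 m².
T⁴ = P/(εσA) + T_w⁴ = 564/(0.85·5.67×10⁻⁸·0.2124) + (293)⁴
    = 5.510×10¹⁰ + 7.370×10⁹ = 6.247×10¹⁰ K⁴.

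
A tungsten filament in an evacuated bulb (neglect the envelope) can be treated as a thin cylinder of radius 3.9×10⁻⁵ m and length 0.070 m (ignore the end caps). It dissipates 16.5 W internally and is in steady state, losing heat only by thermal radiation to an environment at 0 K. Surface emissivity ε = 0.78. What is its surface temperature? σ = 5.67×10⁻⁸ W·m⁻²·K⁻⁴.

T ≈ 2160 K

Steady state: internal power = radiated power, P = εσA T⁴.
Radiating area A = 2πrL = 1.715×10⁻⁵ m².
T⁴ = P/(εσA) = 16.5/(0.78·5.67×10⁻⁸·1.715×10⁻⁵) = 2.175×10¹³ K⁴.
T = (2.175×10¹³)^(1/4).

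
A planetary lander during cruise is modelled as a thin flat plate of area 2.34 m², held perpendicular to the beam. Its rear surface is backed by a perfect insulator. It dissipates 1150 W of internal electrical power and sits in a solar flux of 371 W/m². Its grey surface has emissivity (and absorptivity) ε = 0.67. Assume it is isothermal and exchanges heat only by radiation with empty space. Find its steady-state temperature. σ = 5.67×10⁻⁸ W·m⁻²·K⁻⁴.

T ≈ 374 K

At steady state, absorbed solar power + internal power = radiated power.
Absorbed: α·S·A_cross = 0.67·371·2.340 = 581.7 W (cross-section A).
Total input = 581.7 + 1150 = 1732 W.
Radiated: εσ·A_surf·T⁴ with A_surf = A = 2.340 m².
T⁴ = 1732/(0.67·5.67×10⁻⁸·2.340) = 1.948×10¹⁰ K⁴.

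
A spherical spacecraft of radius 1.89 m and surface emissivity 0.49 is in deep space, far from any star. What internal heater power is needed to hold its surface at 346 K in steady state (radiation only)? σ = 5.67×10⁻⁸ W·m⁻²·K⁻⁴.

P = εσ·4πr²·T⁴.
4πr² = 44.89 m²; T⁴ = 1.433×10¹⁰ K⁴.
P = 0.49·5.67×10⁻⁸·44.89·1.433×10¹⁰.

P ≈ 17900 W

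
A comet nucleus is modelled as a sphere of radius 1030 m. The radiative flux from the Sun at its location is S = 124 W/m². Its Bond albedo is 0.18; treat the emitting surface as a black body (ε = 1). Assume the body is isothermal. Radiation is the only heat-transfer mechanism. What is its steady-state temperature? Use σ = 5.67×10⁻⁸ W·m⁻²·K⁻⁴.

T ≈ 146 K

At equilibrium, absorbed power = emitted power.
Absorbing cross-section = πr² = 3.333×10⁶ m²; emitting surface = 4πr² = 1.333×10⁷ m² (ratio 4).
(1−a)S·A_cross = εσ·A_surf·T⁴  ⇒  T⁴ = (1−a)S/(4σ).
T⁴ = 0.820·124/(4·5.67×10⁻⁸) = 4.483×10⁸ K⁴.
T = (4.483×10⁸)^(1/4).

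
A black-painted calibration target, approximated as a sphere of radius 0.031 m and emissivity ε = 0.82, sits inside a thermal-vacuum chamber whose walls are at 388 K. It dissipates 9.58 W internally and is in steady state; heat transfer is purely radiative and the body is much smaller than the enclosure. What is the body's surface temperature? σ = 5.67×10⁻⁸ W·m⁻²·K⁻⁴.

For a small grey body in a large enclosure, net radiated power = εσA(T⁴ − T_w⁴).
Steady state: P = εσA(T⁴ − T_w⁴) with A = 4πr² = 0.01208 m².
T⁴ = P/(εσA) + T_w⁴ = 9.58/(0.82·5.67×10⁻⁸·0.01208) + (388)⁴
    = 1.706×10¹⁰ + 2.266×10¹⁰ = 3.973×10¹⁰ K⁴.

T ≈ 446 K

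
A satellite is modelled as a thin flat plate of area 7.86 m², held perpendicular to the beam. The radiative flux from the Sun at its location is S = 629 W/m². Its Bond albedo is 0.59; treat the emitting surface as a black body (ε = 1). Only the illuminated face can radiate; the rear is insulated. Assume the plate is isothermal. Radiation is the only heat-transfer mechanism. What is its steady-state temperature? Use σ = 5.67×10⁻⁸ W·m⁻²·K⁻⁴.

At equilibrium, absorbed power = emitted power.
Absorbing cross-section = A = 7.860 m²; emitting surface = A = 7.860 m² (ratio 1).
(1−a)S·A_cross = εσ·A_surf·T⁴  ⇒  T⁴ = (1−a)S/(1σ).
T⁴ = 0.410·629/(1·5.67×10⁻⁸) = 4.548×10⁹ K⁴.
T = (4.548×10⁹)^(1/4).

T ≈ 260 K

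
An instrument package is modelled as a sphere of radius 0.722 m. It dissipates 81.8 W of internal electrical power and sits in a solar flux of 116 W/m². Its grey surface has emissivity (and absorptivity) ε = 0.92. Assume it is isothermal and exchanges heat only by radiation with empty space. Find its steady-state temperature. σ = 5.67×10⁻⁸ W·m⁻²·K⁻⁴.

T ≈ 166 K

At steady state, absorbed solar power + internal power = radiated power.
Absorbed: α·S·A_cross = 0.92·116·1.638 = 174.8 W (cross-section πr²).
Total input = 174.8 + 81.8 = 256.6 W.
Radiated: εσ·A_surf·T⁴ with A_surf = 4πr² = 6.551 m².
T⁴ = 256.6/(0.92·5.67×10⁻⁸·6.551) = 7.508×10⁸ K⁴.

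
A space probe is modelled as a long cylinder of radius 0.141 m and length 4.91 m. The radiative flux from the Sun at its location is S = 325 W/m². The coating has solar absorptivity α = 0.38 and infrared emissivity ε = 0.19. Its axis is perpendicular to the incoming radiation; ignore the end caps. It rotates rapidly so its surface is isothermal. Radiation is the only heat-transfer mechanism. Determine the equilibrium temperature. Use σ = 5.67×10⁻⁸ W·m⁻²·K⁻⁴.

T ≈ 246 K

At equilibrium, absorbed power = emitted power.
Absorbing cross-section = 2rL = 1.385 m²; emitting surface = 2πrL = 4.350 m² (ratio π).
αS·A_cross = εσ·A_surf·T⁴  ⇒  T⁴ = αS/(ε·πσ).
T⁴ = 0.380·325/(0.19·π·5.67×10⁻⁸) = 3.649×10⁹ K⁴.
T = (3.649×10⁹)^(1/4).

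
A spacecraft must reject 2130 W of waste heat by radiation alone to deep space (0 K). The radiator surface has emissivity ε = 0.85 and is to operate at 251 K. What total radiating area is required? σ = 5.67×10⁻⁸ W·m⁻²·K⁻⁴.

A ≈ 11.1 m²

P = εσA T⁴ ⇒ A = P/(εσT⁴).
T⁴ = 3.969×10⁹ K⁴.
A = 2130/(0.85 × 5.67×10⁻⁸ × 3.969×10⁹).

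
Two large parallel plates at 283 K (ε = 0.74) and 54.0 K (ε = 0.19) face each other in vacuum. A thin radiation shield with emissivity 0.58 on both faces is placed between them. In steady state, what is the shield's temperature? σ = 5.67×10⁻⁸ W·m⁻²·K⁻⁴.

T_s ≈ 263 K

In steady state the net flux on the hot side equals that on the cold side.
σ(T₁⁴−T_s⁴)/D₁ = σ(T_s⁴−T₂⁴)/D₂, with D₁ = 1/ε₁+1/ε_s−1 = 2.075, D₂ = 1/ε_s+1/ε₂−1 = 5.987.
Solve for T_s⁴: T_s⁴ = (D₂·T₁⁴ + D₁·T₂⁴)/(D₁+D₂) = 4.765×10⁹ K⁴.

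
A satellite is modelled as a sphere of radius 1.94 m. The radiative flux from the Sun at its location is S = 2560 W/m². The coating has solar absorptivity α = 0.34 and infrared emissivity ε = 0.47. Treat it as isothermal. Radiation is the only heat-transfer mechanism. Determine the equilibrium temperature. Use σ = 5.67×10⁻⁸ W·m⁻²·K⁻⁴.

T ≈ 301 K

At equilibrium, absorbed power = emitted power.
Absorbing cross-section = πr² = 11.82 m²; emitting surface = 4πr² = 47.29 m² (ratio 4).
αS·A_cross = εσ·A_surf·T⁴  ⇒  T⁴ = αS/(ε·4σ).
T⁴ = 0.340·2560/(0.47·4·5.67×10⁻⁸) = 8.165×10⁹ K⁴.
T = (8.165×10⁹)^(1/4).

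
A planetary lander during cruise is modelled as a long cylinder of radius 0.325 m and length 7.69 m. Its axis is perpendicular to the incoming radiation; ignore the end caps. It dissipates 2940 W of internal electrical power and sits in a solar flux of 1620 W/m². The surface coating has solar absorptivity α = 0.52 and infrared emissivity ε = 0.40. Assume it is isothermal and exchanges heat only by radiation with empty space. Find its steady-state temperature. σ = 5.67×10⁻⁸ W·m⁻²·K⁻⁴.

At steady state, absorbed solar power + internal power = radiated power.
Absorbed: α·S·A_cross = 0.52·1620·4.999 = 4211 W (cross-section 2rL).
Total input = 4211 + 2940 = 7151 W.
Radiated: εσ·A_surf·T⁴ with A_surf = 2πrL = 15.70 m².
T⁴ = 7151/(0.40·5.67×10⁻⁸·15.70) = 2.008×10¹⁰ K⁴.

T ≈ 376 K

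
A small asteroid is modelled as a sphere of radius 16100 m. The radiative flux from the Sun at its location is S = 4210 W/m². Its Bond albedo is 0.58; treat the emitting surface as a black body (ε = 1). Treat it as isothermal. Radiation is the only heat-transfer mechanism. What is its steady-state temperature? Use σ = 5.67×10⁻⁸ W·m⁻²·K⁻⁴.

T ≈ 297 K

At equilibrium, absorbed power = emitted power.
Absorbing cross-section = πr² = 8.143×10⁸ m²; emitting surface = 4πr² = 3.257×10⁹ m² (ratio 4).
(1−a)S·A_cross = εσ·A_surf·T⁴  ⇒  T⁴ = (1−a)S/(4σ).
T⁴ = 0.420·4210/(4·5.67×10⁻⁸) = 7.796×10⁹ K⁴.
T = (7.796×10⁹)^(1/4).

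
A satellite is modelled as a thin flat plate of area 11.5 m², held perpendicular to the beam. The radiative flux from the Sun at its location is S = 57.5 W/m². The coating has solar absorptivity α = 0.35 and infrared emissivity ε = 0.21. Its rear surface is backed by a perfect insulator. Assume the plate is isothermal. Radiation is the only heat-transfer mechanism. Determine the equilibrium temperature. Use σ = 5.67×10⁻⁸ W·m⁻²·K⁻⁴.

T ≈ 203 K

At equilibrium, absorbed power = emitted power.
Absorbing cross-section = A = 11.50 m²; emitting surface = A = 11.50 m² (ratio 1).
αS·A_cross = εσ·A_surf·T⁴  ⇒  T⁴ = αS/(ε·1σ).
T⁴ = 0.350·57.5/(0.21·1·5.67×10⁻⁸) = 1.690×10⁹ K⁴.
T = (1.690×10⁹)^(1/4).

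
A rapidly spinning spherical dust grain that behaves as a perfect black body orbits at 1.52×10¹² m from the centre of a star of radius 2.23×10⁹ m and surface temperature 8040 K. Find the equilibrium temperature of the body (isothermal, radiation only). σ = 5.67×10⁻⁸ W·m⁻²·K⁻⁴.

T ≈ 218 K

The star's surface emits σT_*⁴; at distance d the flux is S = σT_*⁴(R_*/d)².
S = 5.67×10⁻⁸·(8040)⁴·(2.23×10⁹/1.52×10¹²)² = 510.0 W/m².
For an isothermal sphere T⁴ = (1−a)S/(4σ) = 2.248×10⁹ K⁴.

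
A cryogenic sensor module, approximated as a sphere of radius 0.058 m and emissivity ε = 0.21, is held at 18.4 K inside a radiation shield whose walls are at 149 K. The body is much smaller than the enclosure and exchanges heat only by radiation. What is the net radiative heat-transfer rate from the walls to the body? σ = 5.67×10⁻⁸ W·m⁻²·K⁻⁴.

P_net ≈ 0.248 W

For a small grey body in a large enclosure: P_net = εσA(T_body⁴ − T_wall⁴).
A = 4πr² = 0.04227 m²; T_body⁴ − T_wall⁴ = 1.146×10⁵ − 4.929×10⁸ = -4.928×10⁸ K⁴.
|P_net| = 0.21·5.67×10⁻⁸·0.04227·4.928×10⁸.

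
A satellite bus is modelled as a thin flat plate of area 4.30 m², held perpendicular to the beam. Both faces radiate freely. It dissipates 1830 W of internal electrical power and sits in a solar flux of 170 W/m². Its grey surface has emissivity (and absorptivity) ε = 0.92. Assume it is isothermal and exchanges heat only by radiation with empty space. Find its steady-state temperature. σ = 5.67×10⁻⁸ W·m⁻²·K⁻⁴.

At steady state, absorbed solar power + internal power = radiated power.
Absorbed: α·S·A_cross = 0.92·170·4.300 = 672.5 W (cross-section A).
Total input = 672.5 + 1830 = 2503 W.
Radiated: εσ·A_surf·T⁴ with A_surf = 2A = 8.600 m².
T⁴ = 2503/(0.92·5.67×10⁻⁸·8.600) = 5.578×10⁹ K⁴.

T ≈ 273 K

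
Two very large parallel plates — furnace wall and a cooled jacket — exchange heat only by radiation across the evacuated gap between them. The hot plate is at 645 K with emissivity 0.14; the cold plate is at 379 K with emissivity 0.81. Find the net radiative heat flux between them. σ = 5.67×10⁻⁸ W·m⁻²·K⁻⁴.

q ≈ 1170 W/m²

For two infinite grey parallel plates, q = σ(T₁⁴ − T₂⁴)/(1/ε₁ + 1/ε₂ − 1).
T₁⁴ − T₂⁴ = 1.731×10¹¹ − 2.063×10¹⁰ = 1.524×10¹¹ K⁴.
1/ε₁ + 1/ε₂ − 1 = 7.143 + 1.235 − 1 = 7.377.
q = 5.67×10⁻⁸ × 1.524×10¹¹ / 7.377.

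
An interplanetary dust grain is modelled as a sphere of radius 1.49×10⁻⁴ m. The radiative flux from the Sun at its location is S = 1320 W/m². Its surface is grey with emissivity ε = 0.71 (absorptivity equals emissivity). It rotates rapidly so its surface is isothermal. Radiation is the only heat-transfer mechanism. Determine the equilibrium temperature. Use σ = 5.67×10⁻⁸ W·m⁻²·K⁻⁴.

At equilibrium, absorbed power = emitted power.
Absorbing cross-section = πr² = 6.975×10⁻⁸ m²; emitting surface = 4πr² = 2.790×10⁻⁷ m² (ratio 4).
εS·A_cross = εσ·A_surf·T⁴  ⇒  T⁴ = S/(4σ)   (ε cancels).
T⁴ = 1320/(4·5.67×10⁻⁸) = 5.820×10⁹ K⁴.
T = (5.820×10⁹)^(1/4).

T ≈ 276 K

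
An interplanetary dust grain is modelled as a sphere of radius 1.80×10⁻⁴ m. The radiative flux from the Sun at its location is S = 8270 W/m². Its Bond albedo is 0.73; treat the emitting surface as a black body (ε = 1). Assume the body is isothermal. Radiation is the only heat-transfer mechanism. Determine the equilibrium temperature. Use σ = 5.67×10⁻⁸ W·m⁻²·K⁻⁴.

T ≈ 315 K

At equilibrium, absorbed power = emitted power.
Absorbing cross-section = πr² = 1.018×10⁻⁷ m²; emitting surface = 4πr² = 4.072×10⁻⁷ m² (ratio 4).
(1−a)S·A_cross = εσ·A_surf·T⁴  ⇒  T⁴ = (1−a)S/(4σ).
T⁴ = 0.270·8270/(4·5.67×10⁻⁸) = 9.845×10⁹ K⁴.
T = (9.845×10⁹)^(1/4).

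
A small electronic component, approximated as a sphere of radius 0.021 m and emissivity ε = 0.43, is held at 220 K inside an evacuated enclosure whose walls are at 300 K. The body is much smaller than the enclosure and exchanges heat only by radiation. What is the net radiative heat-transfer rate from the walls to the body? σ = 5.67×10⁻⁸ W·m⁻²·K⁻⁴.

For a small grey body in a large enclosure: P_net = εσA(T_body⁴ − T_wall⁴).
A = 4πr² = 0.005542 m²; T_body⁴ − T_wall⁴ = 2.343×10⁹ − 8.100×10⁹ = -5.757×10⁹ K⁴.
|P_net| = 0.43·5.67×10⁻⁸·0.005542·5.757×10⁹.

P_net ≈ 0.778 W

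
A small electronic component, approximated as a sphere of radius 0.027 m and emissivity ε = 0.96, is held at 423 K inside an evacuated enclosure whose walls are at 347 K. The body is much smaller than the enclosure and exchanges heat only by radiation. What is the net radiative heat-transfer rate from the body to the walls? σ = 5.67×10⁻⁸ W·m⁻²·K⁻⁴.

P_net ≈ 8.73 W

For a small grey body in a large enclosure: P_net = εσA(T_body⁴ − T_wall⁴).
A = 4πr² = 0.009161 m²; T_body⁴ − T_wall⁴ = 3.202×10¹⁰ − 1.450×10¹⁰ = 1.752×10¹⁰ K⁴.
|P_net| = 0.96·5.67×10⁻⁸·0.009161·1.752×10¹⁰.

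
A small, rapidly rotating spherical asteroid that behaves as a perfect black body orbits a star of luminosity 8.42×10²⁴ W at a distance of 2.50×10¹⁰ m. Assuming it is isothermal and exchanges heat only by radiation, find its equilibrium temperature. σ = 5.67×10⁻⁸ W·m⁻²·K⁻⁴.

First find the stellar flux at distance d: S = L/(4πd²) = 8.42×10²⁴/(4π·(2.50×10¹⁰)²) = 1072 W/m².
For an isothermal sphere, absorbed (1−a)S·πr² = emitted σ·4πr²·T⁴, so T⁴ = (1−a)S/(4σ).
T⁴ = 1.00·1072/(4·5.67×10⁻⁸) = 4.727×10⁹ K⁴.

T ≈ 262 K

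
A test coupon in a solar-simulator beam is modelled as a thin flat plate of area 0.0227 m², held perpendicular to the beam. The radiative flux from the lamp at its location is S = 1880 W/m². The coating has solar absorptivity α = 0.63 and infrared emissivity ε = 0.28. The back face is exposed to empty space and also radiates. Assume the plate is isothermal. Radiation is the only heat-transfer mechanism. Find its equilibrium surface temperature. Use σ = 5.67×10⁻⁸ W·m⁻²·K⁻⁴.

At equilibrium, absorbed power = emitted power.
Absorbing cross-section = A = 0.02270 m²; emitting surface = 2A = 0.04540 m² (ratio 2).
αS·A_cross = εσ·A_surf·T⁴  ⇒  T⁴ = αS/(ε·2σ).
T⁴ = 0.630·1880/(0.28·2·5.67×10⁻⁸) = 3.730×10¹⁰ K⁴.
T = (3.730×10¹⁰)^(1/4).

T ≈ 439 K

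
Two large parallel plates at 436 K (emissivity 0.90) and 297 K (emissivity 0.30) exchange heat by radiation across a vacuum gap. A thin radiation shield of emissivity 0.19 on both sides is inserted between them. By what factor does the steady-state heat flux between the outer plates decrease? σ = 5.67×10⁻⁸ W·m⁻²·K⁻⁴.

Without shield: q₀ = σΔ(T⁴)/(1/ε₁+1/ε₂−1) with denominator 3.444.
With shield the two gaps are in series; the resistances add: (1/ε₁+1/ε_s−1)+(1/ε_s+1/ε₂−1) = 5.374+7.596 = 12.97.
Heat-flux ratio q₀/q = 12.97/3.444.

factor ≈ 3.77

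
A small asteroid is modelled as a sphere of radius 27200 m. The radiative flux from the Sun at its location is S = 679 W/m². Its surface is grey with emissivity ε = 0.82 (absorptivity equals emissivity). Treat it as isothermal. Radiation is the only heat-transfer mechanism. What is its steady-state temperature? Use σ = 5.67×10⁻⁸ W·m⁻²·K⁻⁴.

T ≈ 234 K

At equilibrium, absorbed power = emitted power.
Absorbing cross-section = πr² = 2.324×10⁹ m²; emitting surface = 4πr² = 9.297×10⁹ m² (ratio 4).
εS·A_cross = εσ·A_surf·T⁴  ⇒  T⁴ = S/(4σ)   (ε cancels).
T⁴ = 679/(4·5.67×10⁻⁸) = 2.994×10⁹ K⁴.
T = (2.994×10⁹)^(1/4).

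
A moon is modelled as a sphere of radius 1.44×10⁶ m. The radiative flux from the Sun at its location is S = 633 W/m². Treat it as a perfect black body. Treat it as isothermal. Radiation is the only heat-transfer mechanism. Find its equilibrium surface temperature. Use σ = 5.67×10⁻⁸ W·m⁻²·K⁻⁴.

At equilibrium, absorbed power = emitted power.
Absorbing cross-section = πr² = 6.514×10¹² m²; emitting surface = 4πr² = 2.606×10¹³ m² (ratio 4).
S·A_cross = εσ·A_surf·T⁴  ⇒  T⁴ = S/(4σ).
T⁴ = 1.00·633/(4·5.67×10⁻⁸) = 2.791×10⁹ K⁴.
T = (2.791×10⁹)^(1/4).

T ≈ 230 K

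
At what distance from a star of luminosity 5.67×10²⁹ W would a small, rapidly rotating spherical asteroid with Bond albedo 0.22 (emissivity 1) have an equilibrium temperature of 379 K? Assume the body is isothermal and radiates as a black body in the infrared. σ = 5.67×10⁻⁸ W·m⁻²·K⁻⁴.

For an isothermal black-emitting sphere, (1−a)S·πr² = σ·4πr²·T⁴ ⇒ S = 4σT⁴/(1−a).
S = 4·5.67×10⁻⁸·(379)⁴/0.780 = 5999 W/m².
Flux falls as S = L/(4πd²), so d = √(L/(4πS)) = √(5.67×10²⁹/(4π·5999)).

d ≈ 2.74×10¹² m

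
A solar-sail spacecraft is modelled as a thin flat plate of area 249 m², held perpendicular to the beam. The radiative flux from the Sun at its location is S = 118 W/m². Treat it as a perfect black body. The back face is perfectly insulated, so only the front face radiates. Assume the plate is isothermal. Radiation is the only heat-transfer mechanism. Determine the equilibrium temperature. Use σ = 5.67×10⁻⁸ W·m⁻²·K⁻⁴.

T ≈ 214 K

At equilibrium, absorbed power = emitted power.
Absorbing cross-section = A = 249.0 m²; emitting surface = A = 249.0 m² (ratio 1).
S·A_cross = εσ·A_surf·T⁴  ⇒  T⁴ = S/(1σ).
T⁴ = 1.00·118/(1·5.67×10⁻⁸) = 2.081×10⁹ K⁴.
T = (2.081×10⁹)^(1/4).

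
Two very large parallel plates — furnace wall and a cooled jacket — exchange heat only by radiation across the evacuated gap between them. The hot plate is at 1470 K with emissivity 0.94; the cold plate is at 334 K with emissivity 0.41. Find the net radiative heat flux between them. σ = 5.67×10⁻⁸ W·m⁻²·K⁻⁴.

For two infinite grey parallel plates, q = σ(T₁⁴ − T₂⁴)/(1/ε₁ + 1/ε₂ − 1).
T₁⁴ − T₂⁴ = 4.669×10¹² − 1.244×10¹⁰ = 4.657×10¹² K⁴.
1/ε₁ + 1/ε₂ − 1 = 1.064 + 2.439 − 1 = 2.503.
q = 5.67×10⁻⁸ × 4.657×10¹² / 2.503.

q ≈ 1.06×10⁵ W/m²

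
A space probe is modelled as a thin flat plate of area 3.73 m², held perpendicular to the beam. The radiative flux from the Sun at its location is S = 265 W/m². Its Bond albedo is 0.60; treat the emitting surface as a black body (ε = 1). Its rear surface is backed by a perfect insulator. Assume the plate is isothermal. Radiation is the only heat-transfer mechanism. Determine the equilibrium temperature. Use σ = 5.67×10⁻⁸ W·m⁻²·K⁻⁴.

T ≈ 208 K

At equilibrium, absorbed power = emitted power.
Absorbing cross-section = A = 3.730 m²; emitting surface = A = 3.730 m² (ratio 1).
(1−a)S·A_cross = εσ·A_surf·T⁴  ⇒  T⁴ = (1−a)S/(1σ).
T⁴ = 0.400·265/(1·5.67×10⁻⁸) = 1.869×10⁹ K⁴.
T = (1.869×10⁹)^(1/4).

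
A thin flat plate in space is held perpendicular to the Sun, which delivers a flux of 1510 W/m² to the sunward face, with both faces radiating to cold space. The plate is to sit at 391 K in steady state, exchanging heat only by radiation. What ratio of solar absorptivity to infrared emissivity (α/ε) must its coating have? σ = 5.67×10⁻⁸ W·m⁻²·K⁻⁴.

Balance: αS·A = εσ·2A·T⁴ ⇒ α/ε = 2σT⁴/S.
α/ε = 2·5.67×10⁻⁸·(391)⁴/1510 = 2·5.67×10⁻⁸·2.337×10¹⁰/1510.

α/ε ≈ 1.76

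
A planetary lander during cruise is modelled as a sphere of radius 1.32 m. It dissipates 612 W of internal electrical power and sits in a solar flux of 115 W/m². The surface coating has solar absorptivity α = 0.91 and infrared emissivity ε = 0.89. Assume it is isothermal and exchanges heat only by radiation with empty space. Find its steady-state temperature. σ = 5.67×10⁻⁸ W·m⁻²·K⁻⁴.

At steady state, absorbed solar power + internal power = radiated power.
Absorbed: α·S·A_cross = 0.91·115·5.474 = 572.8 W (cross-section πr²).
Total input = 572.8 + 612 = 1185 W.
Radiated: εσ·A_surf·T⁴ with A_surf = 4πr² = 21.90 m².
T⁴ = 1185/(0.89·5.67×10⁻⁸·21.90) = 1.072×10⁹ K⁴.

T ≈ 181 K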